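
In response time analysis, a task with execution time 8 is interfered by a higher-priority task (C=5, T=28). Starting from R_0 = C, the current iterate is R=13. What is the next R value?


R_next = C + ceil(R_prev / T_hp) * C_hp
ceil(13 / 28) = ceil(0.4643) = 1
Interference = 1 * 5 = 5
R_next = 8 + 5 = 13
R_next = R_prev, so the iteration has converged (response time = 13).

13


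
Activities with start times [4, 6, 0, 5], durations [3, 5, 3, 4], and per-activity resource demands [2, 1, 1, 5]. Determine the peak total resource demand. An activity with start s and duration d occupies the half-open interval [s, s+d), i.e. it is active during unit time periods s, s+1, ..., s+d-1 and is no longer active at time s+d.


Each activity i is active on [start_i, start_i + duration_i).
Compute total resource usage per time slot:
  t=0: active resources = [1], total = 1
  t=1: active resources = [1], total = 1
  t=2: active resources = [1], total = 1
  t=3: active resources = [], total = 0
  t=4: active resources = [2], total = 2
  t=5: active resources = [2, 5], total = 7
  t=6: active resources = [2, 1, 5], total = 8
  t=7: active resources = [1, 5], total = 6
  t=8: active resources = [1, 5], total = 6
  t=9: active resources = [1], total = 1
  t=10: active resources = [1], total = 1
Peak resource demand = 8

8


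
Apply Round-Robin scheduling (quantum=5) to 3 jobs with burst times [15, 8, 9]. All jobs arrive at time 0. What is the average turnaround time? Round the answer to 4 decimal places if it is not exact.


Time quantum = 5
Execution trace:
  J1 runs 5 units, time = 5
  J2 runs 5 units, time = 10
  J3 runs 5 units, time = 15
  J1 runs 5 units, time = 20
  J2 runs 3 units, time = 23
  J3 runs 4 units, time = 27
  J1 runs 5 units, time = 32
Finish times: [32, 23, 27]
Average turnaround = 82/3 = 27.3333

27.3333


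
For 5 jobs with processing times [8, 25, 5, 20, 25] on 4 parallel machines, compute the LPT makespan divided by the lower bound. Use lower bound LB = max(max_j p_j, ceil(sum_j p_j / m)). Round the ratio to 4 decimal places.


LPT order: [25, 25, 20, 8, 5]
Machine loads after assignment: [25, 25, 20, 13]
LPT makespan = 25
Lower bound = max(max_job, ceil(total/4)) = max(25, 21) = 25
Ratio = 25 / 25 = 1.0

1.0


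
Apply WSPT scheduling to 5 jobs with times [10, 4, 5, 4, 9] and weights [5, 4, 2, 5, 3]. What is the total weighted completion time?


Compute p/w ratios and sort ascending (WSPT): [(4, 5), (4, 4), (10, 5), (5, 2), (9, 3)]
Compute weighted completion times:
  Job (p=4,w=5): C=4, w*C=5*4=20
  Job (p=4,w=4): C=8, w*C=4*8=32
  Job (p=10,w=5): C=18, w*C=5*18=90
  Job (p=5,w=2): C=23, w*C=2*23=46
  Job (p=9,w=3): C=32, w*C=3*32=96
Total weighted completion time = 284

284


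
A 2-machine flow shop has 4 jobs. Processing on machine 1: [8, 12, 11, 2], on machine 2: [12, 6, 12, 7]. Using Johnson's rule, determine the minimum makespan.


Apply Johnson's rule:
  Group 1 (a <= b): [(4, 2, 7), (1, 8, 12), (3, 11, 12)]
  Group 2 (a > b): [(2, 12, 6)]
Optimal job order: [4, 1, 3, 2]
Schedule:
  Job 4: M1 done at 2, M2 done at 9
  Job 1: M1 done at 10, M2 done at 22
  Job 3: M1 done at 21, M2 done at 34
  Job 2: M1 done at 33, M2 done at 40
Makespan = 40

40


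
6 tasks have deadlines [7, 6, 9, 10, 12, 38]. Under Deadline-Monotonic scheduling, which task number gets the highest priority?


Sort tasks by relative deadline (ascending):
  Task 2: deadline = 6
  Task 1: deadline = 7
  Task 3: deadline = 9
  Task 4: deadline = 10
  Task 5: deadline = 12
  Task 6: deadline = 38
Priority order (highest first): [2, 1, 3, 4, 5, 6]
Highest priority task = 2

2


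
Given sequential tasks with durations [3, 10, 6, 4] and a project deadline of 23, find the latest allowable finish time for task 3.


LF(activity 3) = deadline - sum of successor durations
Successors: activities 4 through 4 with durations [4]
Sum of successor durations = 4
LF = 23 - 4 = 19

19


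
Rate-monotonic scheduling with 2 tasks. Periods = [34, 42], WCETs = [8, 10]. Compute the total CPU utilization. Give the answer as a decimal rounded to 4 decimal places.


Compute individual utilizations (exact fractions):
  Task 1: C/T = 8/34 = 4/17 (approx. 0.2353)
  Task 2: C/T = 10/42 = 5/21 (approx. 0.2381)
Total utilization U = 4/17 + 5/21 = 169/357
Rounded to 4 decimal places: U = 0.4734
RM (Liu & Layland) bound for 2 tasks = 0.828427; compare with U = 169/357 (approx. 0.473389)
U <= bound, so schedulable by RM sufficient condition.

0.4734


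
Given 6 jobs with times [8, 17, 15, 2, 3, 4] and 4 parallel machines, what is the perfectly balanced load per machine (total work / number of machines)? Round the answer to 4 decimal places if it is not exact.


Total processing time = 8 + 17 + 15 + 2 + 3 + 4 = 49
Number of machines = 4
Ideal balanced load = 49 / 4 = 12.25

12.25


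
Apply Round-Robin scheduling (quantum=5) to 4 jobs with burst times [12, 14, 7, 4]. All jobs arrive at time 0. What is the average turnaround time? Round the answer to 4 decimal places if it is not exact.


Time quantum = 5
Execution trace:
  J1 runs 5 units, time = 5
  J2 runs 5 units, time = 10
  J3 runs 5 units, time = 15
  J4 runs 4 units, time = 19
  J1 runs 5 units, time = 24
  J2 runs 5 units, time = 29
  J3 runs 2 units, time = 31
  J1 runs 2 units, time = 33
  J2 runs 4 units, time = 37
Finish times: [33, 37, 31, 19]
Average turnaround = 120/4 = 30.0

30.0


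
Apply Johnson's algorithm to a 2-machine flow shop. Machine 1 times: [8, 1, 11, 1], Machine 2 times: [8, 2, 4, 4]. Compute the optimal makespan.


Apply Johnson's rule:
  Group 1 (a <= b): [(2, 1, 2), (4, 1, 4), (1, 8, 8)]
  Group 2 (a > b): [(3, 11, 4)]
Optimal job order: [2, 4, 1, 3]
Schedule:
  Job 2: M1 done at 1, M2 done at 3
  Job 4: M1 done at 2, M2 done at 7
  Job 1: M1 done at 10, M2 done at 18
  Job 3: M1 done at 21, M2 done at 25
Makespan = 25

25


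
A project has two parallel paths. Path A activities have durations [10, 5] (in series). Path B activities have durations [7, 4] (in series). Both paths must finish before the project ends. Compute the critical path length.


Path A total = 10 + 5 = 15
Path B total = 7 + 4 = 11
Critical path = longest path = max(15, 11) = 15

15


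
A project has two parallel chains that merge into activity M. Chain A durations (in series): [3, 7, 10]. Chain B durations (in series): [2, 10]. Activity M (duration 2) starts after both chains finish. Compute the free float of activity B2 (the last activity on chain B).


ES(B2) = sum of predecessors on chain B = 2
EF(B2) = ES + duration = 2 + 10 = 12
Successor of B2 is M. ES(M) = max(sum(A), sum(B)) = max(20, 12) = 20
Free float = ES(successor) - EF(current) = 20 - 12 = 8

8


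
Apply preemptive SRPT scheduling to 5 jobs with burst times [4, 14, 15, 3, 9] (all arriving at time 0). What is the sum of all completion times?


Since all jobs arrive at t=0, SRPT equals SPT ordering.
SPT order: [3, 4, 9, 14, 15]
Completion times:
  Job 1: p=3, C=3
  Job 2: p=4, C=7
  Job 3: p=9, C=16
  Job 4: p=14, C=30
  Job 5: p=15, C=45
Total completion time = 3 + 7 + 16 + 30 + 45 = 101

101


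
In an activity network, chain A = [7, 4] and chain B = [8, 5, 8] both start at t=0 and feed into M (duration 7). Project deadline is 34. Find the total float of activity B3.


Forward pass: ES(B3) = sum of predecessors on chain B = 13
EF = ES + duration = 13 + 8 = 21
Backward pass: LF(M) = deadline = 34; LS(M) = 34 - 7 = 27
LF(B3) = LS(M) - sum(successors on chain B) = 27 - 0 = 27
LS = LF - duration = 27 - 8 = 19
Total float = LS - ES = 19 - 13 = 6

6


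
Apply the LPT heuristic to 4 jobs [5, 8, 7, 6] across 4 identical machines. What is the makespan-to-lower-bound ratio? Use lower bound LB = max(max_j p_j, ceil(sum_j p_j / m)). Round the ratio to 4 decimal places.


LPT order: [8, 7, 6, 5]
Machine loads after assignment: [8, 7, 6, 5]
LPT makespan = 8
Lower bound = max(max_job, ceil(total/4)) = max(8, 7) = 8
Ratio = 8 / 8 = 1.0

1.0


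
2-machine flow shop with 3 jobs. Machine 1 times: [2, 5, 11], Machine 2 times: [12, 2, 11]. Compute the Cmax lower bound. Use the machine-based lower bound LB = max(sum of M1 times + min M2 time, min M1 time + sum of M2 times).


LB1 = sum(M1 times) + min(M2 times) = 18 + 2 = 20
LB2 = min(M1 times) + sum(M2 times) = 2 + 25 = 27
Lower bound = max(LB1, LB2) = max(20, 27) = 27

27


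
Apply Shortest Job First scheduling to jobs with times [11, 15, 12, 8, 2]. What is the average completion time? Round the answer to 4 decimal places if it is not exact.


SJF order (ascending): [2, 8, 11, 12, 15]
Completion times:
  Job 1: burst=2, C=2
  Job 2: burst=8, C=10
  Job 3: burst=11, C=21
  Job 4: burst=12, C=33
  Job 5: burst=15, C=48
Average completion = 114/5 = 22.8

22.8


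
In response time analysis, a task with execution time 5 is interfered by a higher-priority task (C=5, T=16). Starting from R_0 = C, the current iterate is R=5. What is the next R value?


R_next = C + ceil(R_prev / T_hp) * C_hp
ceil(5 / 16) = ceil(0.3125) = 1
Interference = 1 * 5 = 5
R_next = 5 + 5 = 10

10


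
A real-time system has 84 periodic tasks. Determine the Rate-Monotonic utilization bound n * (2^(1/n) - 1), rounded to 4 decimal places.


Compute 2^(1/84) = 1.0082858917
Subtract 1: 1.0082858917 - 1 = 0.0082858917
Multiply by n: 84 * 0.0082858917 = 0.6960149028
Round to 4 dp: 0.6960

0.6960


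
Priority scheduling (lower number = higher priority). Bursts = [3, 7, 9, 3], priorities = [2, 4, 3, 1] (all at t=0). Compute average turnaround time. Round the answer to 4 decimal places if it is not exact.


Sort by priority (ascending = highest first):
Order: [(1, 3), (2, 3), (3, 9), (4, 7)]
Completion times:
  Priority 1, burst=3, C=3
  Priority 2, burst=3, C=6
  Priority 3, burst=9, C=15
  Priority 4, burst=7, C=22
Average turnaround = 46/4 = 11.5

11.5


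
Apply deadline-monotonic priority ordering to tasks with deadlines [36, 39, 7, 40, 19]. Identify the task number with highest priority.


Sort tasks by relative deadline (ascending):
  Task 3: deadline = 7
  Task 5: deadline = 19
  Task 1: deadline = 36
  Task 2: deadline = 39
  Task 4: deadline = 40
Priority order (highest first): [3, 5, 1, 2, 4]
Highest priority task = 3

3


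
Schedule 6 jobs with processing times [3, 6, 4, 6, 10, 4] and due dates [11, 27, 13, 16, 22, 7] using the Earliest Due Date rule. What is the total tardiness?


Sort by due date (EDD order): [(4, 7), (3, 11), (4, 13), (6, 16), (10, 22), (6, 27)]
Compute completion times and tardiness:
  Job 1: p=4, d=7, C=4, tardiness=max(0,4-7)=0
  Job 2: p=3, d=11, C=7, tardiness=max(0,7-11)=0
  Job 3: p=4, d=13, C=11, tardiness=max(0,11-13)=0
  Job 4: p=6, d=16, C=17, tardiness=max(0,17-16)=1
  Job 5: p=10, d=22, C=27, tardiness=max(0,27-22)=5
  Job 6: p=6, d=27, C=33, tardiness=max(0,33-27)=6
Total tardiness = 12

12


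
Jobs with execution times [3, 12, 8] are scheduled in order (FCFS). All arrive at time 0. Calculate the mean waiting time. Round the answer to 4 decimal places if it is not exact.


FCFS order (as given): [3, 12, 8]
Waiting times:
  Job 1: wait = 0
  Job 2: wait = 3
  Job 3: wait = 15
Sum of waiting times = 18
Average waiting time = 18/3 = 6.0

6.0


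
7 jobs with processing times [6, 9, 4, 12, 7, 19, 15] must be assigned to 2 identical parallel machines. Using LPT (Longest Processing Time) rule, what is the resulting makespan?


Sort jobs in decreasing order (LPT): [19, 15, 12, 9, 7, 6, 4]
Assign each job to the least loaded machine:
  Machine 1: jobs [19, 9, 6, 4], load = 38
  Machine 2: jobs [15, 12, 7], load = 34
Makespan = max load = 38

38


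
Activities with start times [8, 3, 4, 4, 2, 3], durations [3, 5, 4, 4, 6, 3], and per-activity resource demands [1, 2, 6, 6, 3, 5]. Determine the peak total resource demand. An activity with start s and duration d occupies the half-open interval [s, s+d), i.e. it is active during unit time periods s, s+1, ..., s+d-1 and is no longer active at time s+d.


Each activity i is active on [start_i, start_i + duration_i).
Compute total resource usage per time slot:
  t=0: active resources = [], total = 0
  t=1: active resources = [], total = 0
  t=2: active resources = [3], total = 3
  t=3: active resources = [2, 3, 5], total = 10
  t=4: active resources = [2, 6, 6, 3, 5], total = 22
  t=5: active resources = [2, 6, 6, 3, 5], total = 22
  t=6: active resources = [2, 6, 6, 3], total = 17
  t=7: active resources = [2, 6, 6, 3], total = 17
  t=8: active resources = [1], total = 1
  t=9: active resources = [1], total = 1
  t=10: active resources = [1], total = 1
Peak resource demand = 22

22


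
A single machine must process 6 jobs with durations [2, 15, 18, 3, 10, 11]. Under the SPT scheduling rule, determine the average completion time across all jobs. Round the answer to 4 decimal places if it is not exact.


Sort jobs by processing time (SPT order): [2, 3, 10, 11, 15, 18]
Compute completion times sequentially:
  Job 1: processing = 2, completes at 2
  Job 2: processing = 3, completes at 5
  Job 3: processing = 10, completes at 15
  Job 4: processing = 11, completes at 26
  Job 5: processing = 15, completes at 41
  Job 6: processing = 18, completes at 59
Sum of completion times = 148
Average completion time = 148/6 = 24.6667

24.6667


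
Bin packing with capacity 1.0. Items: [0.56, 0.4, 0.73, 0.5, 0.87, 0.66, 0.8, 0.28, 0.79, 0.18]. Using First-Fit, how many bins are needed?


Place items sequentially using First-Fit:
  Item 0.56 -> new Bin 1
  Item 0.4 -> Bin 1 (now 0.96)
  Item 0.73 -> new Bin 2
  Item 0.5 -> new Bin 3
  Item 0.87 -> new Bin 4
  Item 0.66 -> new Bin 5
  Item 0.8 -> new Bin 6
  Item 0.28 -> Bin 3 (now 0.78)
  Item 0.79 -> new Bin 7
  Item 0.18 -> Bin 2 (now 0.91)
Total bins used = 7

7


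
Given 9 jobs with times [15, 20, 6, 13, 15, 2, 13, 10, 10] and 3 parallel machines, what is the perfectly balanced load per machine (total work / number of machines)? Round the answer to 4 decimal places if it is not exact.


Total processing time = 15 + 20 + 6 + 13 + 15 + 2 + 13 + 10 + 10 = 104
Number of machines = 3
Ideal balanced load = 104 / 3 = 34.6667

34.6667


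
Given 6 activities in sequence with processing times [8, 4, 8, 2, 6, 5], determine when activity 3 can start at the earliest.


Activity 3 starts after activities 1 through 2 complete.
Predecessor durations: [8, 4]
ES = 8 + 4 = 12

12


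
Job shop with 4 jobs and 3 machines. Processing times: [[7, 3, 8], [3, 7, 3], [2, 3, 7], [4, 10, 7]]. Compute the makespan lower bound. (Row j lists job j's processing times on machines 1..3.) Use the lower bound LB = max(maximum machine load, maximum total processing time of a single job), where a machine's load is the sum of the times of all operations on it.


Machine loads:
  Machine 1: 7 + 3 + 2 + 4 = 16
  Machine 2: 3 + 7 + 3 + 10 = 23
  Machine 3: 8 + 3 + 7 + 7 = 25
Max machine load = 25
Job totals:
  Job 1: 18
  Job 2: 13
  Job 3: 12
  Job 4: 21
Max job total = 21
Lower bound = max(25, 21) = 25

25


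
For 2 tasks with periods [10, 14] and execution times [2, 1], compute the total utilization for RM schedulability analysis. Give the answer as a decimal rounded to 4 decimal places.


Compute individual utilizations (exact fractions):
  Task 1: C/T = 2/10 = 1/5 (approx. 0.2)
  Task 2: C/T = 1/14 (approx. 0.0714)
Total utilization U = 1/5 + 1/14 = 19/70
Rounded to 4 decimal places: U = 0.2714
RM (Liu & Layland) bound for 2 tasks = 0.828427; compare with U = 19/70 (approx. 0.271429)
U <= bound, so schedulable by RM sufficient condition.

0.2714


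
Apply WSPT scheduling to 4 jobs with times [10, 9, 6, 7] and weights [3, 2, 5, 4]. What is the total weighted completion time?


Compute p/w ratios and sort ascending (WSPT): [(6, 5), (7, 4), (10, 3), (9, 2)]
Compute weighted completion times:
  Job (p=6,w=5): C=6, w*C=5*6=30
  Job (p=7,w=4): C=13, w*C=4*13=52
  Job (p=10,w=3): C=23, w*C=3*23=69
  Job (p=9,w=2): C=32, w*C=2*32=64
Total weighted completion time = 215

215


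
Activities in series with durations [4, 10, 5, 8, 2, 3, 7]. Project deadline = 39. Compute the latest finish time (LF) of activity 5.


LF(activity 5) = deadline - sum of successor durations
Successors: activities 6 through 7 with durations [3, 7]
Sum of successor durations = 10
LF = 39 - 10 = 29

29


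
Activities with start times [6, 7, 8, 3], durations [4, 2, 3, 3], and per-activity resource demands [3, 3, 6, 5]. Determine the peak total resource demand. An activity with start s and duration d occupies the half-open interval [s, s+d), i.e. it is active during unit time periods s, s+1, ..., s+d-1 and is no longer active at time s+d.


Each activity i is active on [start_i, start_i + duration_i).
Compute total resource usage per time slot:
  t=0: active resources = [], total = 0
  t=1: active resources = [], total = 0
  t=2: active resources = [], total = 0
  t=3: active resources = [5], total = 5
  t=4: active resources = [5], total = 5
  t=5: active resources = [5], total = 5
  t=6: active resources = [3], total = 3
  t=7: active resources = [3, 3], total = 6
  t=8: active resources = [3, 3, 6], total = 12
  t=9: active resources = [3, 6], total = 9
  t=10: active resources = [6], total = 6
Peak resource demand = 12

12


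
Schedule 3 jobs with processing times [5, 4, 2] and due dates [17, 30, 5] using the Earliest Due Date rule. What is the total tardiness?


Sort by due date (EDD order): [(2, 5), (5, 17), (4, 30)]
Compute completion times and tardiness:
  Job 1: p=2, d=5, C=2, tardiness=max(0,2-5)=0
  Job 2: p=5, d=17, C=7, tardiness=max(0,7-17)=0
  Job 3: p=4, d=30, C=11, tardiness=max(0,11-30)=0
Total tardiness = 0

0


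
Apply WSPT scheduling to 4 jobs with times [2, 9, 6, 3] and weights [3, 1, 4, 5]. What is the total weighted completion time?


Compute p/w ratios and sort ascending (WSPT): [(3, 5), (2, 3), (6, 4), (9, 1)]
Compute weighted completion times:
  Job (p=3,w=5): C=3, w*C=5*3=15
  Job (p=2,w=3): C=5, w*C=3*5=15
  Job (p=6,w=4): C=11, w*C=4*11=44
  Job (p=9,w=1): C=20, w*C=1*20=20
Total weighted completion time = 94

94


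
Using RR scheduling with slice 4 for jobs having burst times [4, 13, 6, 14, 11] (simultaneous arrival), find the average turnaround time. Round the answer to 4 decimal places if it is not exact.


Time quantum = 4
Execution trace:
  J1 runs 4 units, time = 4
  J2 runs 4 units, time = 8
  J3 runs 4 units, time = 12
  J4 runs 4 units, time = 16
  J5 runs 4 units, time = 20
  J2 runs 4 units, time = 24
  J3 runs 2 units, time = 26
  J4 runs 4 units, time = 30
  J5 runs 4 units, time = 34
  J2 runs 4 units, time = 38
  J4 runs 4 units, time = 42
  J5 runs 3 units, time = 45
  J2 runs 1 units, time = 46
  J4 runs 2 units, time = 48
Finish times: [4, 46, 26, 48, 45]
Average turnaround = 169/5 = 33.8

33.8


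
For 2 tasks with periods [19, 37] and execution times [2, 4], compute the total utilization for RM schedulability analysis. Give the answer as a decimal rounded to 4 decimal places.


Compute individual utilizations (exact fractions):
  Task 1: C/T = 2/19 (approx. 0.1053)
  Task 2: C/T = 4/37 (approx. 0.1081)
Total utilization U = 2/19 + 4/37 = 150/703
Rounded to 4 decimal places: U = 0.2134
RM (Liu & Layland) bound for 2 tasks = 0.828427; compare with U = 150/703 (approx. 0.213371)
U <= bound, so schedulable by RM sufficient condition.

0.2134


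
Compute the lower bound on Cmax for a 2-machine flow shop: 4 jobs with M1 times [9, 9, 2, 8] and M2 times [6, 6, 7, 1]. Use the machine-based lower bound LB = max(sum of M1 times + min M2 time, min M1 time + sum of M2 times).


LB1 = sum(M1 times) + min(M2 times) = 28 + 1 = 29
LB2 = min(M1 times) + sum(M2 times) = 2 + 20 = 22
Lower bound = max(LB1, LB2) = max(29, 22) = 29

29


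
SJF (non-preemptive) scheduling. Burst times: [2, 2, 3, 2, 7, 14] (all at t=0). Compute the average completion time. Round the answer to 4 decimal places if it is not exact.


SJF order (ascending): [2, 2, 2, 3, 7, 14]
Completion times:
  Job 1: burst=2, C=2
  Job 2: burst=2, C=4
  Job 3: burst=2, C=6
  Job 4: burst=3, C=9
  Job 5: burst=7, C=16
  Job 6: burst=14, C=30
Average completion = 67/6 = 11.1667

11.1667


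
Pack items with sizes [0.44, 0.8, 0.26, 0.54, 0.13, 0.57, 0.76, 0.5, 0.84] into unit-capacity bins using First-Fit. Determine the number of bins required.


Place items sequentially using First-Fit:
  Item 0.44 -> new Bin 1
  Item 0.8 -> new Bin 2
  Item 0.26 -> Bin 1 (now 0.7)
  Item 0.54 -> new Bin 3
  Item 0.13 -> Bin 1 (now 0.83)
  Item 0.57 -> new Bin 4
  Item 0.76 -> new Bin 5
  Item 0.5 -> new Bin 6
  Item 0.84 -> new Bin 7
Total bins used = 7

7


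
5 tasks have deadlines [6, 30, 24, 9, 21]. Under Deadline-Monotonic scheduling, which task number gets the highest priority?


Sort tasks by relative deadline (ascending):
  Task 1: deadline = 6
  Task 4: deadline = 9
  Task 5: deadline = 21
  Task 3: deadline = 24
  Task 2: deadline = 30
Priority order (highest first): [1, 4, 5, 3, 2]
Highest priority task = 1

1


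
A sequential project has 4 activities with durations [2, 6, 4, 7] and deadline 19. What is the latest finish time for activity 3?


LF(activity 3) = deadline - sum of successor durations
Successors: activities 4 through 4 with durations [7]
Sum of successor durations = 7
LF = 19 - 7 = 12

12


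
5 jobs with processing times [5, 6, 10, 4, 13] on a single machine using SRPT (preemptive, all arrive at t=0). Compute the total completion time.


Since all jobs arrive at t=0, SRPT equals SPT ordering.
SPT order: [4, 5, 6, 10, 13]
Completion times:
  Job 1: p=4, C=4
  Job 2: p=5, C=9
  Job 3: p=6, C=15
  Job 4: p=10, C=25
  Job 5: p=13, C=38
Total completion time = 4 + 9 + 15 + 25 + 38 = 91

91


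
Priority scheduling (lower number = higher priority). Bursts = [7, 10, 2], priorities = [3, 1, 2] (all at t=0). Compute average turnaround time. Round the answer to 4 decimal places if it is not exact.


Sort by priority (ascending = highest first):
Order: [(1, 10), (2, 2), (3, 7)]
Completion times:
  Priority 1, burst=10, C=10
  Priority 2, burst=2, C=12
  Priority 3, burst=7, C=19
Average turnaround = 41/3 = 13.6667

13.6667


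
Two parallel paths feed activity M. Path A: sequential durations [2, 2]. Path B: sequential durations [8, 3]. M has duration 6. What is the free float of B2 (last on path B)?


ES(B2) = sum of predecessors on chain B = 8
EF(B2) = ES + duration = 8 + 3 = 11
Successor of B2 is M. ES(M) = max(sum(A), sum(B)) = max(4, 11) = 11
Free float = ES(successor) - EF(current) = 11 - 11 = 0

0


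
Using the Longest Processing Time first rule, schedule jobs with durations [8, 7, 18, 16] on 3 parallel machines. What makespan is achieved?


Sort jobs in decreasing order (LPT): [18, 16, 8, 7]
Assign each job to the least loaded machine:
  Machine 1: jobs [18], load = 18
  Machine 2: jobs [16], load = 16
  Machine 3: jobs [8, 7], load = 15
Makespan = max load = 18

18


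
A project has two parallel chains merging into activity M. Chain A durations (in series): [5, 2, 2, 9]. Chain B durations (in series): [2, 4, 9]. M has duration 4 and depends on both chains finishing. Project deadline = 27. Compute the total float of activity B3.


Forward pass: ES(B3) = sum of predecessors on chain B = 6
EF = ES + duration = 6 + 9 = 15
Backward pass: LF(M) = deadline = 27; LS(M) = 27 - 4 = 23
LF(B3) = LS(M) - sum(successors on chain B) = 23 - 0 = 23
LS = LF - duration = 23 - 9 = 14
Total float = LS - ES = 14 - 6 = 8

8


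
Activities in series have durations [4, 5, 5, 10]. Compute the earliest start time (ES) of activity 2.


Activity 2 starts after activities 1 through 1 complete.
Predecessor durations: [4]
ES = 4 = 4

4


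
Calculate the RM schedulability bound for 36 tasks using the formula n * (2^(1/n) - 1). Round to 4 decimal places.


Compute 2^(1/36) = 1.0194406437
Subtract 1: 1.0194406437 - 1 = 0.0194406437
Multiply by n: 36 * 0.0194406437 = 0.6998631732
Round to 4 dp: 0.6999

0.6999


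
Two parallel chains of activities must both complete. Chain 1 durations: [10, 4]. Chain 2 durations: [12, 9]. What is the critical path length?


Path A total = 10 + 4 = 14
Path B total = 12 + 9 = 21
Critical path = longest path = max(14, 21) = 21

21


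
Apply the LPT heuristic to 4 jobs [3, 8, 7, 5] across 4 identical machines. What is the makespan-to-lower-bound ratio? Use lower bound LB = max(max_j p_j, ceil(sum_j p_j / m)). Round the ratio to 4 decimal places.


LPT order: [8, 7, 5, 3]
Machine loads after assignment: [8, 7, 5, 3]
LPT makespan = 8
Lower bound = max(max_job, ceil(total/4)) = max(8, 6) = 8
Ratio = 8 / 8 = 1.0

1.0


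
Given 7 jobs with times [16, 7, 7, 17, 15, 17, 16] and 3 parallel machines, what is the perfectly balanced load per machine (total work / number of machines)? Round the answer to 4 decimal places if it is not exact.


Total processing time = 16 + 7 + 7 + 17 + 15 + 17 + 16 = 95
Number of machines = 3
Ideal balanced load = 95 / 3 = 31.6667

31.6667


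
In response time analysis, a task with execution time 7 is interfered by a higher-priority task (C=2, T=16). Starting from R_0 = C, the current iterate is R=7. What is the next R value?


R_next = C + ceil(R_prev / T_hp) * C_hp
ceil(7 / 16) = ceil(0.4375) = 1
Interference = 1 * 2 = 2
R_next = 7 + 2 = 9

9


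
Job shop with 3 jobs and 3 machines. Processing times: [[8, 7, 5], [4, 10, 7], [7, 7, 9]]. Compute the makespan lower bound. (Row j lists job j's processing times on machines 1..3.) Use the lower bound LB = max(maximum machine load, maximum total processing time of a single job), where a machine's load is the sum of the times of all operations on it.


Machine loads:
  Machine 1: 8 + 4 + 7 = 19
  Machine 2: 7 + 10 + 7 = 24
  Machine 3: 5 + 7 + 9 = 21
Max machine load = 24
Job totals:
  Job 1: 20
  Job 2: 21
  Job 3: 23
Max job total = 23
Lower bound = max(24, 23) = 24

24


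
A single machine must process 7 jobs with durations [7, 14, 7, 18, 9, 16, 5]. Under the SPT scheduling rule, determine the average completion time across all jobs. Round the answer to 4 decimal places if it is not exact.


Sort jobs by processing time (SPT order): [5, 7, 7, 9, 14, 16, 18]
Compute completion times sequentially:
  Job 1: processing = 5, completes at 5
  Job 2: processing = 7, completes at 12
  Job 3: processing = 7, completes at 19
  Job 4: processing = 9, completes at 28
  Job 5: processing = 14, completes at 42
  Job 6: processing = 16, completes at 58
  Job 7: processing = 18, completes at 76
Sum of completion times = 240
Average completion time = 240/7 = 34.2857

34.2857


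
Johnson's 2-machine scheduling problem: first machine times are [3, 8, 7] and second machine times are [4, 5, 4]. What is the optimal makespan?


Apply Johnson's rule:
  Group 1 (a <= b): [(1, 3, 4)]
  Group 2 (a > b): [(2, 8, 5), (3, 7, 4)]
Optimal job order: [1, 2, 3]
Schedule:
  Job 1: M1 done at 3, M2 done at 7
  Job 2: M1 done at 11, M2 done at 16
  Job 3: M1 done at 18, M2 done at 22
Makespan = 22

22


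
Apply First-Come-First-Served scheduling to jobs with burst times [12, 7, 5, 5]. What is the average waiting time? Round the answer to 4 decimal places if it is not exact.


FCFS order (as given): [12, 7, 5, 5]
Waiting times:
  Job 1: wait = 0
  Job 2: wait = 12
  Job 3: wait = 19
  Job 4: wait = 24
Sum of waiting times = 55
Average waiting time = 55/4 = 13.75

13.75


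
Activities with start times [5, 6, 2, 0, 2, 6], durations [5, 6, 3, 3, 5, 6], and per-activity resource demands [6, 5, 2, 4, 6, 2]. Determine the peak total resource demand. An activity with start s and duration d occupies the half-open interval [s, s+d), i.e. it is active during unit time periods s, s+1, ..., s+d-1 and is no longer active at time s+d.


Each activity i is active on [start_i, start_i + duration_i).
Compute total resource usage per time slot:
  t=0: active resources = [4], total = 4
  t=1: active resources = [4], total = 4
  t=2: active resources = [2, 4, 6], total = 12
  t=3: active resources = [2, 6], total = 8
  t=4: active resources = [2, 6], total = 8
  t=5: active resources = [6, 6], total = 12
  t=6: active resources = [6, 5, 6, 2], total = 19
  t=7: active resources = [6, 5, 2], total = 13
  t=8: active resources = [6, 5, 2], total = 13
  t=9: active resources = [6, 5, 2], total = 13
  t=10: active resources = [5, 2], total = 7
  t=11: active resources = [5, 2], total = 7
Peak resource demand = 19

19


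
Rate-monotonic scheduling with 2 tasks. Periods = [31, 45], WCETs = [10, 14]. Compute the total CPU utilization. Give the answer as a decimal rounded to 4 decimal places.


Compute individual utilizations (exact fractions):
  Task 1: C/T = 10/31 (approx. 0.3226)
  Task 2: C/T = 14/45 (approx. 0.3111)
Total utilization U = 10/31 + 14/45 = 884/1395
Rounded to 4 decimal places: U = 0.6337
RM (Liu & Layland) bound for 2 tasks = 0.828427; compare with U = 884/1395 (approx. 0.633692)
U <= bound, so schedulable by RM sufficient condition.

0.6337


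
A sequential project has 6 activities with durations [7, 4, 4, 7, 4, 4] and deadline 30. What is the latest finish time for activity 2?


LF(activity 2) = deadline - sum of successor durations
Successors: activities 3 through 6 with durations [4, 7, 4, 4]
Sum of successor durations = 19
LF = 30 - 19 = 11

11


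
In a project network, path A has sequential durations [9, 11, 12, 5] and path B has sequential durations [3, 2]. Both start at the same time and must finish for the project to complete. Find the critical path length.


Path A total = 9 + 11 + 12 + 5 = 37
Path B total = 3 + 2 = 5
Critical path = longest path = max(37, 5) = 37

37


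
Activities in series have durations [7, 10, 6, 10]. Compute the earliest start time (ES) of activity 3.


Activity 3 starts after activities 1 through 2 complete.
Predecessor durations: [7, 10]
ES = 7 + 10 = 17

17


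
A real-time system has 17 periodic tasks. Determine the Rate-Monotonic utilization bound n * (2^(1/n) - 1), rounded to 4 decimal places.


Compute 2^(1/17) = 1.0416160107
Subtract 1: 1.0416160107 - 1 = 0.0416160107
Multiply by n: 17 * 0.0416160107 = 0.7074721819
Round to 4 dp: 0.7075

0.7075


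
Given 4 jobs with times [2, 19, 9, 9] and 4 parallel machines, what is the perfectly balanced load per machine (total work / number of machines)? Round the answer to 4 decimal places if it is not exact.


Total processing time = 2 + 19 + 9 + 9 = 39
Number of machines = 4
Ideal balanced load = 39 / 4 = 9.75

9.75


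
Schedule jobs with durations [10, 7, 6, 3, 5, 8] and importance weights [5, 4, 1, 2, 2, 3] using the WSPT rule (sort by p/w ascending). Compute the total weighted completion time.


Compute p/w ratios and sort ascending (WSPT): [(3, 2), (7, 4), (10, 5), (5, 2), (8, 3), (6, 1)]
Compute weighted completion times:
  Job (p=3,w=2): C=3, w*C=2*3=6
  Job (p=7,w=4): C=10, w*C=4*10=40
  Job (p=10,w=5): C=20, w*C=5*20=100
  Job (p=5,w=2): C=25, w*C=2*25=50
  Job (p=8,w=3): C=33, w*C=3*33=99
  Job (p=6,w=1): C=39, w*C=1*39=39
Total weighted completion time = 334

334


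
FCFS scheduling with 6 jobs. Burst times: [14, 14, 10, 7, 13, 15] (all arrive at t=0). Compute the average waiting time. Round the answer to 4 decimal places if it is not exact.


FCFS order (as given): [14, 14, 10, 7, 13, 15]
Waiting times:
  Job 1: wait = 0
  Job 2: wait = 14
  Job 3: wait = 28
  Job 4: wait = 38
  Job 5: wait = 45
  Job 6: wait = 58
Sum of waiting times = 183
Average waiting time = 183/6 = 30.5

30.5


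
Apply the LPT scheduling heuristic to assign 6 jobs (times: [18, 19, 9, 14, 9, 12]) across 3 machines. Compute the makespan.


Sort jobs in decreasing order (LPT): [19, 18, 14, 12, 9, 9]
Assign each job to the least loaded machine:
  Machine 1: jobs [19, 9], load = 28
  Machine 2: jobs [18, 9], load = 27
  Machine 3: jobs [14, 12], load = 26
Makespan = max load = 28

28


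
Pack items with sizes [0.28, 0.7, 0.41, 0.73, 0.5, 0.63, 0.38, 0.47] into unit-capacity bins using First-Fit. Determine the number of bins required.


Place items sequentially using First-Fit:
  Item 0.28 -> new Bin 1
  Item 0.7 -> Bin 1 (now 0.98)
  Item 0.41 -> new Bin 2
  Item 0.73 -> new Bin 3
  Item 0.5 -> Bin 2 (now 0.91)
  Item 0.63 -> new Bin 4
  Item 0.38 -> new Bin 5
  Item 0.47 -> Bin 5 (now 0.85)
Total bins used = 5

5


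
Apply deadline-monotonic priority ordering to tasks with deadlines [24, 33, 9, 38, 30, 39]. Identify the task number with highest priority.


Sort tasks by relative deadline (ascending):
  Task 3: deadline = 9
  Task 1: deadline = 24
  Task 5: deadline = 30
  Task 2: deadline = 33
  Task 4: deadline = 38
  Task 6: deadline = 39
Priority order (highest first): [3, 1, 5, 2, 4, 6]
Highest priority task = 3

3


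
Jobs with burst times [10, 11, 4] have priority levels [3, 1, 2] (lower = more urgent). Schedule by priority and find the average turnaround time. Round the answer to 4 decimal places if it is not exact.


Sort by priority (ascending = highest first):
Order: [(1, 11), (2, 4), (3, 10)]
Completion times:
  Priority 1, burst=11, C=11
  Priority 2, burst=4, C=15
  Priority 3, burst=10, C=25
Average turnaround = 51/3 = 17.0

17.0


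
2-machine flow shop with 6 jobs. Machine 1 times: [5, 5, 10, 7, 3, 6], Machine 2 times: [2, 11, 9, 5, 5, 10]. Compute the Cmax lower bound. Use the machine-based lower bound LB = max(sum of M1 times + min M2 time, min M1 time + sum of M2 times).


LB1 = sum(M1 times) + min(M2 times) = 36 + 2 = 38
LB2 = min(M1 times) + sum(M2 times) = 3 + 42 = 45
Lower bound = max(LB1, LB2) = max(38, 45) = 45

45


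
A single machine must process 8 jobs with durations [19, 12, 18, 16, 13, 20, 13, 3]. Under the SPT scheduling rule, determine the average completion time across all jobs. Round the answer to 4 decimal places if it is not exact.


Sort jobs by processing time (SPT order): [3, 12, 13, 13, 16, 18, 19, 20]
Compute completion times sequentially:
  Job 1: processing = 3, completes at 3
  Job 2: processing = 12, completes at 15
  Job 3: processing = 13, completes at 28
  Job 4: processing = 13, completes at 41
  Job 5: processing = 16, completes at 57
  Job 6: processing = 18, completes at 75
  Job 7: processing = 19, completes at 94
  Job 8: processing = 20, completes at 114
Sum of completion times = 427
Average completion time = 427/8 = 53.375

53.375


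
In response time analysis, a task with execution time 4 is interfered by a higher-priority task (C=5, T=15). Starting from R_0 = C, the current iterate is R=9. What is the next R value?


R_next = C + ceil(R_prev / T_hp) * C_hp
ceil(9 / 15) = ceil(0.6) = 1
Interference = 1 * 5 = 5
R_next = 4 + 5 = 9
R_next = R_prev, so the iteration has converged (response time = 9).

9


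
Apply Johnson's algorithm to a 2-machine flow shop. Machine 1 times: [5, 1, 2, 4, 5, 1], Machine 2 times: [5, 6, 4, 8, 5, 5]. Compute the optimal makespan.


Apply Johnson's rule:
  Group 1 (a <= b): [(2, 1, 6), (6, 1, 5), (3, 2, 4), (4, 4, 8), (1, 5, 5), (5, 5, 5)]
  Group 2 (a > b): []
Optimal job order: [2, 6, 3, 4, 1, 5]
Schedule:
  Job 2: M1 done at 1, M2 done at 7
  Job 6: M1 done at 2, M2 done at 12
  Job 3: M1 done at 4, M2 done at 16
  Job 4: M1 done at 8, M2 done at 24
  Job 1: M1 done at 13, M2 done at 29
  Job 5: M1 done at 18, M2 done at 34
Makespan = 34

34


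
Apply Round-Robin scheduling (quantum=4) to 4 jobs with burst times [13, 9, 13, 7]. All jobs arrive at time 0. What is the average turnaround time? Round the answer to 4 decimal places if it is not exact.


Time quantum = 4
Execution trace:
  J1 runs 4 units, time = 4
  J2 runs 4 units, time = 8
  J3 runs 4 units, time = 12
  J4 runs 4 units, time = 16
  J1 runs 4 units, time = 20
  J2 runs 4 units, time = 24
  J3 runs 4 units, time = 28
  J4 runs 3 units, time = 31
  J1 runs 4 units, time = 35
  J2 runs 1 units, time = 36
  J3 runs 4 units, time = 40
  J1 runs 1 units, time = 41
  J3 runs 1 units, time = 42
Finish times: [41, 36, 42, 31]
Average turnaround = 150/4 = 37.5

37.5


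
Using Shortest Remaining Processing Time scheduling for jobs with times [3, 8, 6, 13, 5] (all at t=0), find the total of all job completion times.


Since all jobs arrive at t=0, SRPT equals SPT ordering.
SPT order: [3, 5, 6, 8, 13]
Completion times:
  Job 1: p=3, C=3
  Job 2: p=5, C=8
  Job 3: p=6, C=14
  Job 4: p=8, C=22
  Job 5: p=13, C=35
Total completion time = 3 + 8 + 14 + 22 + 35 = 82

82


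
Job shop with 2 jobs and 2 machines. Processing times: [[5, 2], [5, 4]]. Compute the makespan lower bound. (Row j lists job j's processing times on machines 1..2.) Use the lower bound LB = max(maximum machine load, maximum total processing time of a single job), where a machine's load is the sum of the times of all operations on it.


Machine loads:
  Machine 1: 5 + 5 = 10
  Machine 2: 2 + 4 = 6
Max machine load = 10
Job totals:
  Job 1: 7
  Job 2: 9
Max job total = 9
Lower bound = max(10, 9) = 10

10


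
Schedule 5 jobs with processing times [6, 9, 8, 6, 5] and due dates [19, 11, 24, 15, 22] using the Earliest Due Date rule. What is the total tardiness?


Sort by due date (EDD order): [(9, 11), (6, 15), (6, 19), (5, 22), (8, 24)]
Compute completion times and tardiness:
  Job 1: p=9, d=11, C=9, tardiness=max(0,9-11)=0
  Job 2: p=6, d=15, C=15, tardiness=max(0,15-15)=0
  Job 3: p=6, d=19, C=21, tardiness=max(0,21-19)=2
  Job 4: p=5, d=22, C=26, tardiness=max(0,26-22)=4
  Job 5: p=8, d=24, C=34, tardiness=max(0,34-24)=10
Total tardiness = 16

16


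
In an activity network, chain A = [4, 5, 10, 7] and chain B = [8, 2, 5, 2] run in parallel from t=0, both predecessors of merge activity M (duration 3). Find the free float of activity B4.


ES(B4) = sum of predecessors on chain B = 15
EF(B4) = ES + duration = 15 + 2 = 17
Successor of B4 is M. ES(M) = max(sum(A), sum(B)) = max(26, 17) = 26
Free float = ES(successor) - EF(current) = 26 - 17 = 9

9


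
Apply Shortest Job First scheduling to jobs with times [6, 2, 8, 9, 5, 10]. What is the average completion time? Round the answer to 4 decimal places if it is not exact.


SJF order (ascending): [2, 5, 6, 8, 9, 10]
Completion times:
  Job 1: burst=2, C=2
  Job 2: burst=5, C=7
  Job 3: burst=6, C=13
  Job 4: burst=8, C=21
  Job 5: burst=9, C=30
  Job 6: burst=10, C=40
Average completion = 113/6 = 18.8333

18.8333


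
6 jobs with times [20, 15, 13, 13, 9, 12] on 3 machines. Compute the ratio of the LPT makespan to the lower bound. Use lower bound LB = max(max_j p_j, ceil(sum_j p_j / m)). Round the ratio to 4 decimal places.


LPT order: [20, 15, 13, 13, 12, 9]
Machine loads after assignment: [29, 27, 26]
LPT makespan = 29
Lower bound = max(max_job, ceil(total/3)) = max(20, 28) = 28
Ratio = 29 / 28 = 1.0357

1.0357


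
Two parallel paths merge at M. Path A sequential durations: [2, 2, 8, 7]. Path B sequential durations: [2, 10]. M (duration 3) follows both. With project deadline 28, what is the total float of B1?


Forward pass: ES(B1) = sum of predecessors on chain B = 0
EF = ES + duration = 0 + 2 = 2
Backward pass: LF(M) = deadline = 28; LS(M) = 28 - 3 = 25
LF(B1) = LS(M) - sum(successors on chain B) = 25 - 10 = 15
LS = LF - duration = 15 - 2 = 13
Total float = LS - ES = 13 - 0 = 13

13


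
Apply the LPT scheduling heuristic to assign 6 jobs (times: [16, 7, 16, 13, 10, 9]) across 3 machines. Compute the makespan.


Sort jobs in decreasing order (LPT): [16, 16, 13, 10, 9, 7]
Assign each job to the least loaded machine:
  Machine 1: jobs [16, 9], load = 25
  Machine 2: jobs [16, 7], load = 23
  Machine 3: jobs [13, 10], load = 23
Makespan = max load = 25

25


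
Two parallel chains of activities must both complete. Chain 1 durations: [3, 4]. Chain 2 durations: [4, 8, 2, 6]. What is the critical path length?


Path A total = 3 + 4 = 7
Path B total = 4 + 8 + 2 + 6 = 20
Critical path = longest path = max(7, 20) = 20

20


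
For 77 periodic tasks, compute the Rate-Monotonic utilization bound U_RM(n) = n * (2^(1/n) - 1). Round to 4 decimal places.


Compute 2^(1/77) = 1.0090425505
Subtract 1: 1.0090425505 - 1 = 0.0090425505
Multiply by n: 77 * 0.0090425505 = 0.6962763885
Round to 4 dp: 0.6963

0.6963
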